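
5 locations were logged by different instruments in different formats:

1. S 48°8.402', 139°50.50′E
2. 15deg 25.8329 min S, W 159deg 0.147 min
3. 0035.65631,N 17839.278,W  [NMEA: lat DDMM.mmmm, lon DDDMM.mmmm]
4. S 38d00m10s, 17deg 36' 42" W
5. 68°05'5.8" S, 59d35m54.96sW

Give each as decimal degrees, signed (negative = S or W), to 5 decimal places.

1. -48.14003, 139.84167
2. -15.43055, -159.00245
3. 0.59427, -178.65463
4. -38.00278, -17.61167
5. -68.08494, -59.59860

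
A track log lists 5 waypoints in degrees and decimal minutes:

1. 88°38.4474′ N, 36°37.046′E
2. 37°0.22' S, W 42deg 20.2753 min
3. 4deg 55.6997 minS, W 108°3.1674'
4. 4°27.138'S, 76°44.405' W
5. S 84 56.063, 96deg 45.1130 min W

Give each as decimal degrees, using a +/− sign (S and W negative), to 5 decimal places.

Point 1:
  Latitude: 88 + 38.4474/60 = 88.640790
  N → positive
  Lon: 37.046′ = 0.617433°; total 36.617433
  E ⇒ keep positive
Point 2:
  Latitude: 0.22′ = 0.003667°; total 37.003667
  S ⇒ negate
  λ: 42 + 20.2753/60 = 42.337922
  W ⇒ negate
Point 3:
  φ: 55.6997′ = 0.928328°; total 4.928328
  hemisphere S, so the sign is −
  λ: 108 + 3.1674/60 = 108.052790
  W → negative
Point 4:
  φ: 4 + 27.138/60 = 4.452300
  S → negative
  λ: 44.405′ = 0.740083°; total 76.740083
  W ⇒ negate
Point 5:
  Lat: 56.063′ = 0.934383°; total 84.934383
  hemisphere S, so the sign is −
  λ: 96 + 45.113/60 = 96.751883
  W ⇒ negate

1. 88.64079, 36.61743
2. -37.00367, -42.33792
3. -4.92833, -108.05279
4. -4.45230, -76.74008
5. -84.93438, -96.75188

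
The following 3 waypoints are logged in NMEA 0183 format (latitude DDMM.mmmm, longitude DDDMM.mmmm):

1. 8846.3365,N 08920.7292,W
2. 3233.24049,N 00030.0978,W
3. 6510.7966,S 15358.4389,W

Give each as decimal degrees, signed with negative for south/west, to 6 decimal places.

Point 1:
  Lat: split at 2 digits → 88° and 46.3365′; 88 + 46.3365/60 = 88.7722750
  N → positive
  Lon: split at 3 digits → 089° and 20.7292′; 89 + 20.7292/60 = 89.3454867
  W → negative
Point 2:
  Latitude: split at 2 digits → 32° and 33.24049′; 32 + 33.24049/60 = 32.5540082
  N ⇒ keep positive
  λ: degrees = first 3 digits = 0, minutes = 30.0978; 0 + 30.0978/60 = 0.5016300
  hemisphere W, so the sign is −
Point 3:
  Lat: degrees = first 2 digits = 65, minutes = 10.7966; 65 + 10.7966/60 = 65.1799433
  hemisphere S, so the sign is −
  λ: degrees = first 3 digits = 153, minutes = 58.4389; 153 + 58.4389/60 = 153.9739817
  W ⇒ negate

1. 88.772275, -89.345487
2. 32.554008, -0.501630
3. -65.179943, -153.973982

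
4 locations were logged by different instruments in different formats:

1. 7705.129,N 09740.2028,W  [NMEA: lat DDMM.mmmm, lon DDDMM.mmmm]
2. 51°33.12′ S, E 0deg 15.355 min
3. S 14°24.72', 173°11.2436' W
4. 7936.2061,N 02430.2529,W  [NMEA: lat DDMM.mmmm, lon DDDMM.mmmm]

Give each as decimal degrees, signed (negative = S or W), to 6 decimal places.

1. 77.085483, -97.670047
2. -51.552000, 0.255917
3. -14.412000, -173.187393
4. 79.603435, -24.504215

Point 1:
  Lat: degrees = first 2 digits = 77, minutes = 5.129; 77 + 5.129/60 = 77.0854833
  N ⇒ keep positive
  Lon: split at 3 digits → 097° and 40.2028′; 97 + 40.2028/60 = 97.6700467
  W ⇒ negate
Point 2:
  Latitude: 51 + 33.12/60 = 51.5520000
  S → negative
  Longitude: 0 + 15.355/60 = 0.2559167
  E → positive
Point 3:
  φ: 24.72′ = 0.412000°; total 14.4120000
  S → negative
  Lon: 11.2436′ = 0.187393°; total 173.1873933
  W ⇒ negate
Point 4:
  φ: degrees = first 2 digits = 79, minutes = 36.2061; 79 + 36.2061/60 = 79.6034350
  N ⇒ keep positive
  Longitude: degrees = first 3 digits = 24, minutes = 30.2529; 24 + 30.2529/60 = 24.5042150
  hemisphere W, so the sign is −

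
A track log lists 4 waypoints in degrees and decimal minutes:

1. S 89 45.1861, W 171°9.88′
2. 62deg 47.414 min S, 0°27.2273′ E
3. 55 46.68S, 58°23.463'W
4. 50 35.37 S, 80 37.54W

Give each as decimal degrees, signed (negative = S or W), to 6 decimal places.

Point 1:
  φ: 89 + 45.1861/60 = 89.7531017
  S → negative
  Longitude: 171 + 9.88/60 = 171.1646667
  hemisphere W, so the sign is −
Point 2:
  φ: 62 + 47.414/60 = 62.7902333
  S → negative
  λ: 27.2273′ = 0.453788°; total 0.4537883
  E ⇒ keep positive
Point 3:
  Latitude: 46.68′ = 0.778000°; total 55.7780000
  S → negative
  λ: 23.463′ = 0.391050°; total 58.3910500
  hemisphere W, so the sign is −
Point 4:
  Latitude: 35.37′ = 0.589500°; total 50.5895000
  S ⇒ negate
  Lon: 80 + 37.54/60 = 80.6256667
  W → negative

1. -89.753102, -171.164667
2. -62.790233, 0.453788
3. -55.778000, -58.391050
4. -50.589500, -80.625667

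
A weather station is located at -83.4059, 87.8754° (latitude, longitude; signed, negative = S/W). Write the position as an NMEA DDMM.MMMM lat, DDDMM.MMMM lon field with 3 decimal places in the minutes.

8324.354,S / 08752.524,E

Latitude is negative → S; |value| = 83.405900
Latitude: fractional part 0.405900 → 24.35400 minutes
Lon: minutes = (87.875400 − 87) × 60 = 52.52400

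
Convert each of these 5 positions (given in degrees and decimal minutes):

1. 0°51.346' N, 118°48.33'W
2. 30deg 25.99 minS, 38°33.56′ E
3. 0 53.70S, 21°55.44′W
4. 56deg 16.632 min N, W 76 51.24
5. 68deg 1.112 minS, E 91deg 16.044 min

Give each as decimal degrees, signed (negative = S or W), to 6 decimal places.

1. 0.855767, -118.805500
2. -30.433167, 38.559333
3. -0.895000, -21.924000
4. 56.277200, -76.854000
5. -68.018533, 91.267400

Point 1:
  Lat: 51.346′ = 0.855767°; total 0.8557667
  N → positive
  Lon: 48.33′ = 0.805500°; total 118.8055000
  hemisphere W, so the sign is −
Point 2:
  φ: 30 + 25.99/60 = 30.4331667
  S ⇒ negate
  Longitude: 33.56′ = 0.559333°; total 38.5593333
  E → positive
Point 3:
  Lat: 0 + 53.7/60 = 0.8950000
  hemisphere S, so the sign is −
  Longitude: 55.44′ = 0.924000°; total 21.9240000
  W → negative
Point 4:
  Latitude: 16.632′ = 0.277200°; total 56.2772000
  N ⇒ keep positive
  Longitude: 76 + 51.24/60 = 76.8540000
  W ⇒ negate
Point 5:
  Latitude: 1.112′ = 0.018533°; total 68.0185333
  S ⇒ negate
  Longitude: 16.044′ = 0.267400°; total 91.2674000
  E ⇒ keep positive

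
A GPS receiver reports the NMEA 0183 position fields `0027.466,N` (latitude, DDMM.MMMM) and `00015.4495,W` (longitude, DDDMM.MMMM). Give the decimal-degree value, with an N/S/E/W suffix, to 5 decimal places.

Lat: degrees = first 2 digits = 0, minutes = 27.466; 0 + 27.466/60 = 0.457767
Lon: split at 3 digits → 000° and 15.4495′; 0 + 15.4495/60 = 0.257492

0.45777° N, 0.25749° W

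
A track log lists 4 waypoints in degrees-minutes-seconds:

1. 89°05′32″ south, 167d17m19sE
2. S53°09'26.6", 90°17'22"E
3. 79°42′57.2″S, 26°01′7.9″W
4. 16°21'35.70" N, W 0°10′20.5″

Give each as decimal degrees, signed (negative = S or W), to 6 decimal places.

1. -89.092222, 167.288611
2. -53.157389, 90.289444
3. -79.715889, -26.018861
4. 16.359917, -0.172361

Point 1:
  Latitude: 5′ + 32″ = 5.53333′; 89 + 5.53333/60 = 89.0922222
  S ⇒ negate
  Lon: 167 + 17/60 + 19/3600 = 167.2886111
  E → positive
Point 2:
  Lat: 53 + 9/60 + 26.6/3600 = 53.1573889
  S → negative
  Lon: 90 + 17/60 + 22/3600 = 90.2894444
  E ⇒ keep positive
Point 3:
  Lat: 79 + 42/60 + 57.2/3600 = 79.7158889
  S ⇒ negate
  λ: 26 + 1/60 + 7.9/3600 = 26.0188611
  hemisphere W, so the sign is −
Point 4:
  Latitude: 21′ + 35.7″ = 21.59500′; 16 + 21.59500/60 = 16.3599167
  N ⇒ keep positive
  Longitude: 0° + 10/60 + 20.5/3600 = 0 + 0.166667 + 0.005694 = 0.1723611
  W ⇒ negate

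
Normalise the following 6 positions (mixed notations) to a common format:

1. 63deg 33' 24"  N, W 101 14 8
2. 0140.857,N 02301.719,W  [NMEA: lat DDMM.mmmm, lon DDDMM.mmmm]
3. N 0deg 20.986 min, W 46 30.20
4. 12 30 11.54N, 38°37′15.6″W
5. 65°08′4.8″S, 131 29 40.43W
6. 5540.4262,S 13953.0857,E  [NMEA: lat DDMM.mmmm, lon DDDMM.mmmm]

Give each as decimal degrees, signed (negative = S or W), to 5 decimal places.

1. 63.55667, -101.23556
2. 1.68095, -23.02865
3. 0.34977, -46.50333
4. 12.50321, -38.62100
5. -65.13467, -131.49456
6. -55.67377, 139.88476

Point 1:
  φ: 63° + 33/60 + 24/3600 = 63 + 0.550000 + 0.006667 = 63.556667
  N ⇒ keep positive
  Lon: 101 + 14/60 + 8/3600 = 101.235556
  W → negative
Point 2:
  Lat: split at 2 digits → 01° and 40.857′; 1 + 40.857/60 = 1.680950
  N ⇒ keep positive
  Longitude: split at 3 digits → 023° and 1.719′; 23 + 1.719/60 = 23.028650
  hemisphere W, so the sign is −
Point 3:
  Latitude: 0 + 20.986/60 = 0.349767
  N → positive
  λ: 46 + 30.2/60 = 46.503333
  W ⇒ negate
Point 4:
  Lat: 12 + 30/60 + 11.54/3600 = 12.503206
  N → positive
  λ: 37′ + 15.6″ = 37.26000′; 38 + 37.26000/60 = 38.621000
  W ⇒ negate
Point 5:
  Lat: 65 + 8/60 + 4.8/3600 = 65.134667
  S → negative
  Longitude: 131° + 29/60 + 40.43/3600 = 131 + 0.483333 + 0.011231 = 131.494564
  hemisphere W, so the sign is −
Point 6:
  Latitude: degrees = first 2 digits = 55, minutes = 40.4262; 55 + 40.4262/60 = 55.673770
  S → negative
  Lon: degrees = first 3 digits = 139, minutes = 53.0857; 139 + 53.0857/60 = 139.884762
  E → positive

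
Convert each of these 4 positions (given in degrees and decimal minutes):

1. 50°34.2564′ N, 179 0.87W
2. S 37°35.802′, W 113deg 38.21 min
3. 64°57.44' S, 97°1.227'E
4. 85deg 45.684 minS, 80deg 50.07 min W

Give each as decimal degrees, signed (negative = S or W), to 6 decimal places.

1. 50.570940, -179.014500
2. -37.596700, -113.636833
3. -64.957333, 97.020450
4. -85.761400, -80.834500

Point 1:
  Latitude: 34.2564′ = 0.570940°; total 50.5709400
  N ⇒ keep positive
  Lon: 0.87′ = 0.014500°; total 179.0145000
  W ⇒ negate
Point 2:
  Lat: 35.802′ = 0.596700°; total 37.5967000
  S → negative
  λ: 113 + 38.21/60 = 113.6368333
  W → negative
Point 3:
  Latitude: 64 + 57.44/60 = 64.9573333
  hemisphere S, so the sign is −
  λ: 97 + 1.227/60 = 97.0204500
  E ⇒ keep positive
Point 4:
  φ: 85 + 45.684/60 = 85.7614000
  hemisphere S, so the sign is −
  λ: 80 + 50.07/60 = 80.8345000
  hemisphere W, so the sign is −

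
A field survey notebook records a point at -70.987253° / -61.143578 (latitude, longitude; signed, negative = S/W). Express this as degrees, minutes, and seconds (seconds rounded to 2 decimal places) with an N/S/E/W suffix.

70°59′14.11″ S, 61°08′36.88″ W

Latitude is negative → S; |value| = 70.987253
φ: 0.987253 × 60 = 59.23518′ → 59′, remainder × 60 = 14.1108″
Longitude is negative → W; |value| = 61.143578
Lon: 0.143578° → 8.61468′; 0.61468 × 60 = 36.8808″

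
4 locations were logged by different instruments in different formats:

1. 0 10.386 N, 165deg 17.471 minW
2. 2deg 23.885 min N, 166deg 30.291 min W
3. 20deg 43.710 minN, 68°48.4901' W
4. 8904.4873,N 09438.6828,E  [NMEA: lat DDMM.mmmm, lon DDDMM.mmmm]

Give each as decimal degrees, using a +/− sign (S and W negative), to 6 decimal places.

1. 0.173100, -165.291183
2. 2.398083, -166.504850
3. 20.728500, -68.808168
4. 89.074788, 94.644713

Point 1:
  φ: 0 + 10.386/60 = 0.1731000
  N ⇒ keep positive
  Lon: 17.471′ = 0.291183°; total 165.2911833
  W ⇒ negate
Point 2:
  Latitude: 23.885′ = 0.398083°; total 2.3980833
  N ⇒ keep positive
  λ: 166 + 30.291/60 = 166.5048500
  W ⇒ negate
Point 3:
  φ: 20 + 43.71/60 = 20.7285000
  N → positive
  Longitude: 48.4901′ = 0.808168°; total 68.8081683
  W → negative
Point 4:
  Latitude: split at 2 digits → 89° and 4.4873′; 89 + 4.4873/60 = 89.0747883
  N → positive
  Longitude: split at 3 digits → 094° and 38.6828′; 94 + 38.6828/60 = 94.6447133
  E → positive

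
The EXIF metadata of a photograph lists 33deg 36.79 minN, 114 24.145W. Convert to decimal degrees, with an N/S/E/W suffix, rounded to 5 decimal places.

Lat: 33 + 36.79/60 = 33.613167
Lon: 114 + 24.145/60 = 114.402417

33.61317° N, 114.40242° W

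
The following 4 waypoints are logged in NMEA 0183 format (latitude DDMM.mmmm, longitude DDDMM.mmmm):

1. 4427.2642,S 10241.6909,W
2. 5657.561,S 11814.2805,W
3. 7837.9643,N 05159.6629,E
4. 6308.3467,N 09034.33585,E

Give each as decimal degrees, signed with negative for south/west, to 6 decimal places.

Point 1:
  φ: degrees = first 2 digits = 44, minutes = 27.2642; 44 + 27.2642/60 = 44.4544033
  S → negative
  Lon: split at 3 digits → 102° and 41.6909′; 102 + 41.6909/60 = 102.6948483
  W → negative
Point 2:
  Latitude: split at 2 digits → 56° and 57.561′; 56 + 57.561/60 = 56.9593500
  S → negative
  Longitude: degrees = first 3 digits = 118, minutes = 14.2805; 118 + 14.2805/60 = 118.2380083
  hemisphere W, so the sign is −
Point 3:
  φ: split at 2 digits → 78° and 37.9643′; 78 + 37.9643/60 = 78.6327383
  N → positive
  Longitude: degrees = first 3 digits = 51, minutes = 59.6629; 51 + 59.6629/60 = 51.9943817
  E ⇒ keep positive
Point 4:
  Latitude: split at 2 digits → 63° and 8.3467′; 63 + 8.3467/60 = 63.1391117
  N ⇒ keep positive
  λ: split at 3 digits → 090° and 34.33585′; 90 + 34.33585/60 = 90.5722642
  E ⇒ keep positive

1. -44.454403, -102.694848
2. -56.959350, -118.238008
3. 78.632738, 51.994382
4. 63.139112, 90.572264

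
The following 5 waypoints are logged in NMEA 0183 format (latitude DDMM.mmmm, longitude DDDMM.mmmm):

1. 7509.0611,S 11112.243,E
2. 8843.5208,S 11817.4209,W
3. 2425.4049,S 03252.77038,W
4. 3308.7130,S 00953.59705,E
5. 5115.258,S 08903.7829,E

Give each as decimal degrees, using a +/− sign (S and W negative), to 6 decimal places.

1. -75.151018, 111.204050
2. -88.725347, -118.290348
3. -24.423415, -32.879506
4. -33.145217, 9.893284
5. -51.254300, 89.063048

Point 1:
  Lat: split at 2 digits → 75° and 9.0611′; 75 + 9.0611/60 = 75.1510183
  S ⇒ negate
  Longitude: split at 3 digits → 111° and 12.243′; 111 + 12.243/60 = 111.2040500
  E ⇒ keep positive
Point 2:
  Lat: degrees = first 2 digits = 88, minutes = 43.5208; 88 + 43.5208/60 = 88.7253467
  S → negative
  λ: split at 3 digits → 118° and 17.4209′; 118 + 17.4209/60 = 118.2903483
  W → negative
Point 3:
  Latitude: split at 2 digits → 24° and 25.4049′; 24 + 25.4049/60 = 24.4234150
  S → negative
  λ: degrees = first 3 digits = 32, minutes = 52.77038; 32 + 52.77038/60 = 32.8795063
  hemisphere W, so the sign is −
Point 4:
  Lat: degrees = first 2 digits = 33, minutes = 8.713; 33 + 8.713/60 = 33.1452167
  S → negative
  Lon: degrees = first 3 digits = 9, minutes = 53.59705; 9 + 53.59705/60 = 9.8932842
  E ⇒ keep positive
Point 5:
  Latitude: split at 2 digits → 51° and 15.258′; 51 + 15.258/60 = 51.2543000
  S → negative
  λ: split at 3 digits → 089° and 3.7829′; 89 + 3.7829/60 = 89.0630483
  E → positive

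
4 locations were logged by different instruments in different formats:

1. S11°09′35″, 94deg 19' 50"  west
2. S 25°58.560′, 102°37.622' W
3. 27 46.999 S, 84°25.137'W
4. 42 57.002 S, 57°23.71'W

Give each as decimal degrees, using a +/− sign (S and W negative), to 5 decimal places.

Point 1:
  φ: 11 + 9/60 + 35/3600 = 11.159722
  hemisphere S, so the sign is −
  Longitude: 94° + 19/60 + 50/3600 = 94 + 0.316667 + 0.013889 = 94.330556
  W ⇒ negate
Point 2:
  Lat: 58.56′ = 0.976000°; total 25.976000
  S → negative
  Lon: 37.622′ = 0.627033°; total 102.627033
  W → negative
Point 3:
  φ: 27 + 46.999/60 = 27.783317
  S ⇒ negate
  Lon: 25.137′ = 0.418950°; total 84.418950
  W → negative
Point 4:
  Latitude: 42 + 57.002/60 = 42.950033
  S → negative
  Lon: 23.71′ = 0.395167°; total 57.395167
  W → negative

1. -11.15972, -94.33056
2. -25.97600, -102.62703
3. -27.78332, -84.41895
4. -42.95003, -57.39517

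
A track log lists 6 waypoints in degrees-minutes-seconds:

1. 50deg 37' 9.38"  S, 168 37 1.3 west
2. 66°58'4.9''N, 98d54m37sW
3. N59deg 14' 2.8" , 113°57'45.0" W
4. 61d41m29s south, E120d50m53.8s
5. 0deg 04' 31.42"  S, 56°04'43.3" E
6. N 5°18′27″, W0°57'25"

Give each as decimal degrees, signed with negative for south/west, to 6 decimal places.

1. -50.619272, -168.617028
2. 66.968028, -98.910278
3. 59.234111, -113.962500
4. -61.691389, 120.848278
5. -0.075394, 56.078694
6. 5.307500, -0.956944

Point 1:
  Latitude: 37′ + 9.38″ = 37.15633′; 50 + 37.15633/60 = 50.6192722
  S → negative
  Longitude: 168 + 37/60 + 1.3/3600 = 168.6170278
  W ⇒ negate
Point 2:
  Latitude: 58′ + 4.9″ = 58.08167′; 66 + 58.08167/60 = 66.9680278
  N ⇒ keep positive
  Longitude: 98 + 54/60 + 37/3600 = 98.9102778
  W → negative
Point 3:
  φ: 59 + 14/60 + 2.8/3600 = 59.2341111
  N → positive
  Longitude: 57′ + 45″ = 57.75000′; 113 + 57.75000/60 = 113.9625000
  W ⇒ negate
Point 4:
  Latitude: 61° + 41/60 + 29/3600 = 61 + 0.683333 + 0.008056 = 61.6913889
  S ⇒ negate
  Lon: 120° + 50/60 + 53.8/3600 = 120 + 0.833333 + 0.014944 = 120.8482778
  E → positive
Point 5:
  Latitude: 4′ + 31.42″ = 4.52367′; 0 + 4.52367/60 = 0.0753944
  S ⇒ negate
  Longitude: 56° + 4/60 + 43.3/3600 = 56 + 0.066667 + 0.012028 = 56.0786944
  E → positive
Point 6:
  Latitude: 5 + 18/60 + 27/3600 = 5.3075000
  N → positive
  Lon: 0 + 57/60 + 25/3600 = 0.9569444
  hemisphere W, so the sign is −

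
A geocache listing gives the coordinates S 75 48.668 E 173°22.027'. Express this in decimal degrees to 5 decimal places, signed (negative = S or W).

-75.81113, 173.36712

Lat: 75 + 48.668/60 = 75.811133
S → negative
Longitude: 173 + 22.027/60 = 173.367117
E → positive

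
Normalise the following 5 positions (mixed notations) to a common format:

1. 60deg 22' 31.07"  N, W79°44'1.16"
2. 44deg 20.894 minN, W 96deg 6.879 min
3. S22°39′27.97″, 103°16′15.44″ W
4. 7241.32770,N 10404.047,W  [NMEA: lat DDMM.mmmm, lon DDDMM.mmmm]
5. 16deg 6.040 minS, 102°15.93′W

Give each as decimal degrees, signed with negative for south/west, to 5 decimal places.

1. 60.37530, -79.73366
2. 44.34823, -96.11465
3. -22.65777, -103.27096
4. 72.68880, -104.06745
5. -16.10067, -102.26550

Point 1:
  Lat: 22′ + 31.07″ = 22.51783′; 60 + 22.51783/60 = 60.375297
  N ⇒ keep positive
  Longitude: 44′ + 1.16″ = 44.01933′; 79 + 44.01933/60 = 79.733656
  W ⇒ negate
Point 2:
  φ: 44 + 20.894/60 = 44.348233
  N → positive
  Lon: 96 + 6.879/60 = 96.114650
  W → negative
Point 3:
  Latitude: 22 + 39/60 + 27.97/3600 = 22.657769
  S ⇒ negate
  Lon: 16′ + 15.44″ = 16.25733′; 103 + 16.25733/60 = 103.270956
  hemisphere W, so the sign is −
Point 4:
  φ: degrees = first 2 digits = 72, minutes = 41.3277; 72 + 41.3277/60 = 72.688795
  N → positive
  λ: split at 3 digits → 104° and 4.047′; 104 + 4.047/60 = 104.067450
  W → negative
Point 5:
  Latitude: 16 + 6.04/60 = 16.100667
  S ⇒ negate
  Lon: 102 + 15.93/60 = 102.265500
  W → negative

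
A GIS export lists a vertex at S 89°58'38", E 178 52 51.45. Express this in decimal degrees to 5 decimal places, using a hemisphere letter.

φ: 58′ + 38″ = 58.63333′; 89 + 58.63333/60 = 89.977222
Longitude: 178 + 52/60 + 51.45/3600 = 178.880958

89.97722° S, 178.88096° E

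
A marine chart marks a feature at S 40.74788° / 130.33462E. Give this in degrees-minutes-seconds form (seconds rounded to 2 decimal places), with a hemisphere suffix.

40°44′52.37″ S, 130°20′4.63″ E

Lat: 0.747880° → 44.87280′; 0.87280 × 60 = 52.3680″
Longitude: whole degrees 130; 20.07720′ → 20′ and 4.6320″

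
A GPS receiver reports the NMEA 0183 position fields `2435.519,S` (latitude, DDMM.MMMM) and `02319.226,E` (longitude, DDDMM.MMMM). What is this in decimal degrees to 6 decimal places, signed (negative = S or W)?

-24.591983, 23.320433

Lat: degrees = first 2 digits = 24, minutes = 35.519; 24 + 35.519/60 = 24.5919833
S ⇒ negate
Longitude: degrees = first 3 digits = 23, minutes = 19.226; 23 + 19.226/60 = 23.3204333
E → positive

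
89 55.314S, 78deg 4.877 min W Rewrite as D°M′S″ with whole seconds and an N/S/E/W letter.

89°55′19″ S, 78°04′53″ W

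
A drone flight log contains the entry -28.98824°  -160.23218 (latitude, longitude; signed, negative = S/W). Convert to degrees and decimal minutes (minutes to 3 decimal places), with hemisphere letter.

28° 59.294′ S, 160° 13.931′ W

Latitude is negative → S; |value| = 28.988240
Latitude: fractional part 0.988240 → 59.29440 minutes
Longitude is negative → W; |value| = 160.232180
Lon: minutes = (160.232180 − 160) × 60 = 13.93080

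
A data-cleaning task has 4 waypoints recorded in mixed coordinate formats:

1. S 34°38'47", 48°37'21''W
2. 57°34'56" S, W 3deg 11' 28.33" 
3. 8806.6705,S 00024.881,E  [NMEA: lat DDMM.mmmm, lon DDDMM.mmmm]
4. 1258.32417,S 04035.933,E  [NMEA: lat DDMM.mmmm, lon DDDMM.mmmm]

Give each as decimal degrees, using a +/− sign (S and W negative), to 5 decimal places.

Point 1:
  Lat: 34 + 38/60 + 47/3600 = 34.646389
  S ⇒ negate
  λ: 48° + 37/60 + 21/3600 = 48 + 0.616667 + 0.005833 = 48.622500
  hemisphere W, so the sign is −
Point 2:
  Latitude: 34′ + 56″ = 34.93333′; 57 + 34.93333/60 = 57.582222
  S → negative
  Lon: 3 + 11/60 + 28.33/3600 = 3.191203
  W → negative
Point 3:
  Latitude: split at 2 digits → 88° and 6.6705′; 88 + 6.6705/60 = 88.111175
  hemisphere S, so the sign is −
  Lon: degrees = first 3 digits = 0, minutes = 24.881; 0 + 24.881/60 = 0.414683
  E → positive
Point 4:
  Latitude: split at 2 digits → 12° and 58.32417′; 12 + 58.32417/60 = 12.972070
  S ⇒ negate
  λ: split at 3 digits → 040° and 35.933′; 40 + 35.933/60 = 40.598883
  E ⇒ keep positive

1. -34.64639, -48.62250
2. -57.58222, -3.19120
3. -88.11118, 0.41468
4. -12.97207, 40.59888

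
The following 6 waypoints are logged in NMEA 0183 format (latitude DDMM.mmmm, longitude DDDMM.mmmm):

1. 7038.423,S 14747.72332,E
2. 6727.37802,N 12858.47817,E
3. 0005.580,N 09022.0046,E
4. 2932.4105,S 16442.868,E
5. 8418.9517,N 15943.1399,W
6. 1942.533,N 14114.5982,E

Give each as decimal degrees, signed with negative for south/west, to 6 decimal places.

1. -70.640383, 147.795389
2. 67.456300, 128.974636
3. 0.093000, 90.366743
4. -29.540175, 164.714467
5. 84.315862, -159.718998
6. 19.708883, 141.243303

Point 1:
  Latitude: split at 2 digits → 70° and 38.423′; 70 + 38.423/60 = 70.6403833
  hemisphere S, so the sign is −
  Lon: degrees = first 3 digits = 147, minutes = 47.72332; 147 + 47.72332/60 = 147.7953887
  E ⇒ keep positive
Point 2:
  Latitude: split at 2 digits → 67° and 27.37802′; 67 + 27.37802/60 = 67.4563003
  N ⇒ keep positive
  Longitude: degrees = first 3 digits = 128, minutes = 58.47817; 128 + 58.47817/60 = 128.9746362
  E ⇒ keep positive
Point 3:
  Latitude: split at 2 digits → 00° and 5.58′; 0 + 5.58/60 = 0.0930000
  N ⇒ keep positive
  Longitude: degrees = first 3 digits = 90, minutes = 22.0046; 90 + 22.0046/60 = 90.3667433
  E ⇒ keep positive
Point 4:
  Latitude: degrees = first 2 digits = 29, minutes = 32.4105; 29 + 32.4105/60 = 29.5401750
  S → negative
  Lon: degrees = first 3 digits = 164, minutes = 42.868; 164 + 42.868/60 = 164.7144667
  E → positive
Point 5:
  φ: split at 2 digits → 84° and 18.9517′; 84 + 18.9517/60 = 84.3158617
  N ⇒ keep positive
  λ: split at 3 digits → 159° and 43.1399′; 159 + 43.1399/60 = 159.7189983
  W ⇒ negate
Point 6:
  Lat: split at 2 digits → 19° and 42.533′; 19 + 42.533/60 = 19.7088833
  N ⇒ keep positive
  Longitude: degrees = first 3 digits = 141, minutes = 14.5982; 141 + 14.5982/60 = 141.2433033
  E ⇒ keep positive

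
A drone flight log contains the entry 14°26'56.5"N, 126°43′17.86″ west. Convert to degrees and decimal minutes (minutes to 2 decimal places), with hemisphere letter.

Latitude: 26 + 56.5/60 = 26.9417′
λ: 43 + 17.86/60 = 43.2977′

14° 26.94′ N, 126° 43.30′ W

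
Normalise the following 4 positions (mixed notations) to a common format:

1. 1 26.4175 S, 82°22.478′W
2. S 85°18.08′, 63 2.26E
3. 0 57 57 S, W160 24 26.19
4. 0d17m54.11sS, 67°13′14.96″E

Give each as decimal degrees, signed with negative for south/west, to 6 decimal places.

1. -1.440292, -82.374633
2. -85.301333, 63.037667
3. -0.965833, -160.407275
4. -0.298364, 67.220822

Point 1:
  φ: 1 + 26.4175/60 = 1.4402917
  hemisphere S, so the sign is −
  λ: 22.478′ = 0.374633°; total 82.3746333
  W → negative
Point 2:
  φ: 85 + 18.08/60 = 85.3013333
  hemisphere S, so the sign is −
  Longitude: 63 + 2.26/60 = 63.0376667
  E → positive
Point 3:
  φ: 0 + 57/60 + 57/3600 = 0.9658333
  S ⇒ negate
  λ: 24′ + 26.19″ = 24.43650′; 160 + 24.43650/60 = 160.4072750
  W → negative
Point 4:
  φ: 0 + 17/60 + 54.11/3600 = 0.2983639
  S → negative
  Lon: 67° + 13/60 + 14.96/3600 = 67 + 0.216667 + 0.004156 = 67.2208222
  E ⇒ keep positive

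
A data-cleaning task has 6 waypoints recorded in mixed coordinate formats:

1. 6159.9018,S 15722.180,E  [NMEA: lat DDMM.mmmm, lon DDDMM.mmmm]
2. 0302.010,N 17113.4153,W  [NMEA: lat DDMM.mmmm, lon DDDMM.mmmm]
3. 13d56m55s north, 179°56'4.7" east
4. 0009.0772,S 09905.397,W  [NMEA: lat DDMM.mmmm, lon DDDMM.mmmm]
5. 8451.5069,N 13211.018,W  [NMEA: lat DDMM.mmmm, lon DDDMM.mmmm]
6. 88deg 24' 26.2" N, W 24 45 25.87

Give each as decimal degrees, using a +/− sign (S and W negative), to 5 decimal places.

1. -61.99836, 157.36967
2. 3.03350, -171.22359
3. 13.94861, 179.93464
4. -0.15129, -99.08995
5. 84.85845, -132.18363
6. 88.40728, -24.75719

Point 1:
  Latitude: degrees = first 2 digits = 61, minutes = 59.9018; 61 + 59.9018/60 = 61.998363
  hemisphere S, so the sign is −
  Lon: split at 3 digits → 157° and 22.18′; 157 + 22.18/60 = 157.369667
  E → positive
Point 2:
  Latitude: degrees = first 2 digits = 3, minutes = 2.01; 3 + 2.01/60 = 3.033500
  N → positive
  Longitude: split at 3 digits → 171° and 13.4153′; 171 + 13.4153/60 = 171.223588
  W ⇒ negate
Point 3:
  Lat: 13 + 56/60 + 55/3600 = 13.948611
  N ⇒ keep positive
  Longitude: 179 + 56/60 + 4.7/3600 = 179.934639
  E → positive
Point 4:
  Lat: split at 2 digits → 00° and 9.0772′; 0 + 9.0772/60 = 0.151287
  hemisphere S, so the sign is −
  Longitude: split at 3 digits → 099° and 5.397′; 99 + 5.397/60 = 99.089950
  W → negative
Point 5:
  φ: degrees = first 2 digits = 84, minutes = 51.5069; 84 + 51.5069/60 = 84.858448
  N ⇒ keep positive
  Lon: split at 3 digits → 132° and 11.018′; 132 + 11.018/60 = 132.183633
  W ⇒ negate
Point 6:
  φ: 88° + 24/60 + 26.2/3600 = 88 + 0.400000 + 0.007278 = 88.407278
  N → positive
  λ: 24 + 45/60 + 25.87/3600 = 24.757186
  W → negative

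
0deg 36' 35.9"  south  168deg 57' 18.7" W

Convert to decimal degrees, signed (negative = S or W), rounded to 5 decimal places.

-0.60997, -168.95519

Latitude: 36′ + 35.9″ = 36.59833′; 0 + 36.59833/60 = 0.609972
S ⇒ negate
λ: 57′ + 18.7″ = 57.31167′; 168 + 57.31167/60 = 168.955194
hemisphere W, so the sign is −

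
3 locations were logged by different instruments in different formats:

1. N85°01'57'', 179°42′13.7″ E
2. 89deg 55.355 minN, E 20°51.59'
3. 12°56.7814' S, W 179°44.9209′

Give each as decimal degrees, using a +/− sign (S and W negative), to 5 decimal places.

1. 85.03250, 179.70381
2. 89.92258, 20.85983
3. -12.94636, -179.74868

Point 1:
  φ: 1′ + 57″ = 1.95000′; 85 + 1.95000/60 = 85.032500
  N ⇒ keep positive
  λ: 179° + 42/60 + 13.7/3600 = 179 + 0.700000 + 0.003806 = 179.703806
  E → positive
Point 2:
  φ: 55.355′ = 0.922583°; total 89.922583
  N → positive
  λ: 20 + 51.59/60 = 20.859833
  E → positive
Point 3:
  Latitude: 56.7814′ = 0.946357°; total 12.946357
  hemisphere S, so the sign is −
  Longitude: 44.9209′ = 0.748682°; total 179.748682
  hemisphere W, so the sign is −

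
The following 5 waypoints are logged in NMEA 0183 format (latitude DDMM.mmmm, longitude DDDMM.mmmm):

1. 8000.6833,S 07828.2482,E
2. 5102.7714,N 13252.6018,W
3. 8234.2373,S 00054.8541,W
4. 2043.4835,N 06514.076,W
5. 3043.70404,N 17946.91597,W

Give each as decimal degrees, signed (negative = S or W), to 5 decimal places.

1. -80.01139, 78.47080
2. 51.04619, -132.87670
3. -82.57062, -0.91424
4. 20.72473, -65.23460
5. 30.72840, -179.78193

Point 1:
  Lat: split at 2 digits → 80° and 0.6833′; 80 + 0.6833/60 = 80.011388
  S ⇒ negate
  Lon: split at 3 digits → 078° and 28.2482′; 78 + 28.2482/60 = 78.470803
  E ⇒ keep positive
Point 2:
  φ: split at 2 digits → 51° and 2.7714′; 51 + 2.7714/60 = 51.046190
  N ⇒ keep positive
  Longitude: split at 3 digits → 132° and 52.6018′; 132 + 52.6018/60 = 132.876697
  hemisphere W, so the sign is −
Point 3:
  φ: split at 2 digits → 82° and 34.2373′; 82 + 34.2373/60 = 82.570622
  S ⇒ negate
  Lon: split at 3 digits → 000° and 54.8541′; 0 + 54.8541/60 = 0.914235
  W ⇒ negate
Point 4:
  φ: degrees = first 2 digits = 20, minutes = 43.4835; 20 + 43.4835/60 = 20.724725
  N ⇒ keep positive
  λ: split at 3 digits → 065° and 14.076′; 65 + 14.076/60 = 65.234600
  W → negative
Point 5:
  Lat: degrees = first 2 digits = 30, minutes = 43.70404; 30 + 43.70404/60 = 30.728401
  N → positive
  λ: degrees = first 3 digits = 179, minutes = 46.91597; 179 + 46.91597/60 = 179.781933
  hemisphere W, so the sign is −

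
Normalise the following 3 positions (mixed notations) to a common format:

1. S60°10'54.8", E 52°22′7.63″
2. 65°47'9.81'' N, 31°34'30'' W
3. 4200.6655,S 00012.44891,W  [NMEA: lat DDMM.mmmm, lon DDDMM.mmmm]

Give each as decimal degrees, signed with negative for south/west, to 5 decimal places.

Point 1:
  Lat: 60° + 10/60 + 54.8/3600 = 60 + 0.166667 + 0.015222 = 60.181889
  hemisphere S, so the sign is −
  λ: 52° + 22/60 + 7.63/3600 = 52 + 0.366667 + 0.002119 = 52.368786
  E → positive
Point 2:
  Lat: 65 + 47/60 + 9.81/3600 = 65.786058
  N ⇒ keep positive
  λ: 31 + 34/60 + 30/3600 = 31.575000
  hemisphere W, so the sign is −
Point 3:
  φ: degrees = first 2 digits = 42, minutes = 0.6655; 42 + 0.6655/60 = 42.011092
  S ⇒ negate
  Lon: split at 3 digits → 000° and 12.44891′; 0 + 12.44891/60 = 0.207482
  W ⇒ negate

1. -60.18189, 52.36879
2. 65.78606, -31.57500
3. -42.01109, -0.20748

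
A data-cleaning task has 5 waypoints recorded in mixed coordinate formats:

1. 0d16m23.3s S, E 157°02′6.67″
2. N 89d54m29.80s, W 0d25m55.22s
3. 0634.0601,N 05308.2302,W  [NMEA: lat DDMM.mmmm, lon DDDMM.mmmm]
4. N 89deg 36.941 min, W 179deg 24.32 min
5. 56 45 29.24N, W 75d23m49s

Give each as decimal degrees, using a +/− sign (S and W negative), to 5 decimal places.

1. -0.27314, 157.03519
2. 89.90828, -0.43201
3. 6.56767, -53.13717
4. 89.61568, -179.40533
5. 56.75812, -75.39694

Point 1:
  Lat: 0 + 16/60 + 23.3/3600 = 0.273139
  S ⇒ negate
  λ: 2′ + 6.67″ = 2.11117′; 157 + 2.11117/60 = 157.035186
  E ⇒ keep positive
Point 2:
  φ: 54′ + 29.8″ = 54.49667′; 89 + 54.49667/60 = 89.908278
  N ⇒ keep positive
  λ: 0 + 25/60 + 55.22/3600 = 0.432006
  hemisphere W, so the sign is −
Point 3:
  φ: degrees = first 2 digits = 6, minutes = 34.0601; 6 + 34.0601/60 = 6.567668
  N → positive
  λ: degrees = first 3 digits = 53, minutes = 8.2302; 53 + 8.2302/60 = 53.137170
  W ⇒ negate
Point 4:
  Lat: 89 + 36.941/60 = 89.615683
  N → positive
  Lon: 24.32′ = 0.405333°; total 179.405333
  W ⇒ negate
Point 5:
  Lat: 56° + 45/60 + 29.24/3600 = 56 + 0.750000 + 0.008122 = 56.758122
  N → positive
  Longitude: 75 + 23/60 + 49/3600 = 75.396944
  hemisphere W, so the sign is −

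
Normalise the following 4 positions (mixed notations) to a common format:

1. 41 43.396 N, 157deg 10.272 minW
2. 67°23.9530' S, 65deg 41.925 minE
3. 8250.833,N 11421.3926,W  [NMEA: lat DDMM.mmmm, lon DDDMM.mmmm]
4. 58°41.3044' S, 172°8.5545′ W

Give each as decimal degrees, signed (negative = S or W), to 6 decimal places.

1. 41.723267, -157.171200
2. -67.399217, 65.698750
3. 82.847217, -114.356543
4. -58.688407, -172.142575

Point 1:
  Lat: 41 + 43.396/60 = 41.7232667
  N → positive
  Longitude: 157 + 10.272/60 = 157.1712000
  hemisphere W, so the sign is −
Point 2:
  φ: 23.953′ = 0.399217°; total 67.3992167
  S → negative
  λ: 65 + 41.925/60 = 65.6987500
  E → positive
Point 3:
  Latitude: degrees = first 2 digits = 82, minutes = 50.833; 82 + 50.833/60 = 82.8472167
  N → positive
  λ: degrees = first 3 digits = 114, minutes = 21.3926; 114 + 21.3926/60 = 114.3565433
  W ⇒ negate
Point 4:
  Latitude: 41.3044′ = 0.688407°; total 58.6884067
  hemisphere S, so the sign is −
  Longitude: 8.5545′ = 0.142575°; total 172.1425750
  W ⇒ negate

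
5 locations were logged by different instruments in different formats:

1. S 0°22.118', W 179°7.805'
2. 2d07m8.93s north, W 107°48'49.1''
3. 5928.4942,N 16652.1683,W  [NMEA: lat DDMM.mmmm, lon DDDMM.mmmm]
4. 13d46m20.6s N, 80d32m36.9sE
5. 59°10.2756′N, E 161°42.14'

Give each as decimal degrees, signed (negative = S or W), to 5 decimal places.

Point 1:
  Lat: 0 + 22.118/60 = 0.368633
  S ⇒ negate
  Lon: 179 + 7.805/60 = 179.130083
  W → negative
Point 2:
  Latitude: 2° + 7/60 + 8.93/3600 = 2 + 0.116667 + 0.002481 = 2.119147
  N → positive
  λ: 107° + 48/60 + 49.1/3600 = 107 + 0.800000 + 0.013639 = 107.813639
  W → negative
Point 3:
  Lat: split at 2 digits → 59° and 28.4942′; 59 + 28.4942/60 = 59.474903
  N ⇒ keep positive
  Longitude: split at 3 digits → 166° and 52.1683′; 166 + 52.1683/60 = 166.869472
  hemisphere W, so the sign is −
Point 4:
  φ: 46′ + 20.6″ = 46.34333′; 13 + 46.34333/60 = 13.772389
  N → positive
  λ: 80° + 32/60 + 36.9/3600 = 80 + 0.533333 + 0.010250 = 80.543583
  E ⇒ keep positive
Point 5:
  φ: 59 + 10.2756/60 = 59.171260
  N ⇒ keep positive
  Lon: 161 + 42.14/60 = 161.702333
  E → positive

1. -0.36863, -179.13008
2. 2.11915, -107.81364
3. 59.47490, -166.86947
4. 13.77239, 80.54358
5. 59.17126, 161.70233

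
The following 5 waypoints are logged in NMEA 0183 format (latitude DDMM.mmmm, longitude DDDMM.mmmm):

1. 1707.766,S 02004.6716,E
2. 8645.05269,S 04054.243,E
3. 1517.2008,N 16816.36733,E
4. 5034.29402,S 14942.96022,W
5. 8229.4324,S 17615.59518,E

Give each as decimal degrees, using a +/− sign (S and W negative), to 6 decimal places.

Point 1:
  φ: split at 2 digits → 17° and 7.766′; 17 + 7.766/60 = 17.1294333
  S → negative
  Longitude: degrees = first 3 digits = 20, minutes = 4.6716; 20 + 4.6716/60 = 20.0778600
  E → positive
Point 2:
  Lat: split at 2 digits → 86° and 45.05269′; 86 + 45.05269/60 = 86.7508782
  S ⇒ negate
  Lon: degrees = first 3 digits = 40, minutes = 54.243; 40 + 54.243/60 = 40.9040500
  E → positive
Point 3:
  Latitude: split at 2 digits → 15° and 17.2008′; 15 + 17.2008/60 = 15.2866800
  N → positive
  λ: split at 3 digits → 168° and 16.36733′; 168 + 16.36733/60 = 168.2727888
  E ⇒ keep positive
Point 4:
  Lat: split at 2 digits → 50° and 34.29402′; 50 + 34.29402/60 = 50.5715670
  hemisphere S, so the sign is −
  Longitude: degrees = first 3 digits = 149, minutes = 42.96022; 149 + 42.96022/60 = 149.7160037
  W → negative
Point 5:
  Latitude: split at 2 digits → 82° and 29.4324′; 82 + 29.4324/60 = 82.4905400
  S → negative
  Lon: split at 3 digits → 176° and 15.59518′; 176 + 15.59518/60 = 176.2599197
  E ⇒ keep positive

1. -17.129433, 20.077860
2. -86.750878, 40.904050
3. 15.286680, 168.272789
4. -50.571567, -149.716004
5. -82.490540, 176.259920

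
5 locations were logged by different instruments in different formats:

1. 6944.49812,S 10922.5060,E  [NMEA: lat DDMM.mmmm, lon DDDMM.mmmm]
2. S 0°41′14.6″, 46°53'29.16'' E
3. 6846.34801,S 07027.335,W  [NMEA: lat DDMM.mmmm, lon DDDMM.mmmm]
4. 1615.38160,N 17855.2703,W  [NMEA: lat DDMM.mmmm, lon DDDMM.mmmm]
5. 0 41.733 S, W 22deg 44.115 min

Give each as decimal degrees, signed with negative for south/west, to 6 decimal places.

1. -69.741635, 109.375100
2. -0.687389, 46.891433
3. -68.772467, -70.455583
4. 16.256360, -178.921172
5. -0.695550, -22.735250

Point 1:
  φ: split at 2 digits → 69° and 44.49812′; 69 + 44.49812/60 = 69.7416353
  S ⇒ negate
  Lon: split at 3 digits → 109° and 22.506′; 109 + 22.506/60 = 109.3751000
  E → positive
Point 2:
  Lat: 41′ + 14.6″ = 41.24333′; 0 + 41.24333/60 = 0.6873889
  S ⇒ negate
  λ: 46° + 53/60 + 29.16/3600 = 46 + 0.883333 + 0.008100 = 46.8914333
  E ⇒ keep positive
Point 3:
  Lat: split at 2 digits → 68° and 46.34801′; 68 + 46.34801/60 = 68.7724668
  S → negative
  Longitude: split at 3 digits → 070° and 27.335′; 70 + 27.335/60 = 70.4555833
  W → negative
Point 4:
  Latitude: degrees = first 2 digits = 16, minutes = 15.3816; 16 + 15.3816/60 = 16.2563600
  N → positive
  Lon: degrees = first 3 digits = 178, minutes = 55.2703; 178 + 55.2703/60 = 178.9211717
  W ⇒ negate
Point 5:
  φ: 0 + 41.733/60 = 0.6955500
  S → negative
  λ: 44.115′ = 0.735250°; total 22.7352500
  W ⇒ negate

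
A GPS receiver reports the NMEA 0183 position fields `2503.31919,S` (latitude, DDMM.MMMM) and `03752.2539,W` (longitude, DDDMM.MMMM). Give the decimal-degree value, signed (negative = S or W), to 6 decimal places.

-25.055320, -37.870898

φ: degrees = first 2 digits = 25, minutes = 3.31919; 25 + 3.31919/60 = 25.0553198
hemisphere S, so the sign is −
Longitude: degrees = first 3 digits = 37, minutes = 52.2539; 37 + 52.2539/60 = 37.8708983
W → negative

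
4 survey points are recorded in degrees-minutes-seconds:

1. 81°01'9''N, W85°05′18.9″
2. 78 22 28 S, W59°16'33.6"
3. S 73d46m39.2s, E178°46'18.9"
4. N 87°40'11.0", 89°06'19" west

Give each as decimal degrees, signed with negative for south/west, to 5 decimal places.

1. 81.01917, -85.08858
2. -78.37444, -59.27600
3. -73.77756, 178.77192
4. 87.66972, -89.10528

Point 1:
  φ: 1′ + 9″ = 1.15000′; 81 + 1.15000/60 = 81.019167
  N → positive
  λ: 5′ + 18.9″ = 5.31500′; 85 + 5.31500/60 = 85.088583
  hemisphere W, so the sign is −
Point 2:
  φ: 78° + 22/60 + 28/3600 = 78 + 0.366667 + 0.007778 = 78.374444
  S → negative
  Lon: 16′ + 33.6″ = 16.56000′; 59 + 16.56000/60 = 59.276000
  W → negative
Point 3:
  φ: 46′ + 39.2″ = 46.65333′; 73 + 46.65333/60 = 73.777556
  S → negative
  Longitude: 178 + 46/60 + 18.9/3600 = 178.771917
  E → positive
Point 4:
  Latitude: 40′ + 11″ = 40.18333′; 87 + 40.18333/60 = 87.669722
  N → positive
  Longitude: 89 + 6/60 + 19/3600 = 89.105278
  hemisphere W, so the sign is −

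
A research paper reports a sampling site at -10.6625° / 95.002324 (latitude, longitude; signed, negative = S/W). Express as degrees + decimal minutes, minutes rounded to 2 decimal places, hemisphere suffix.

10° 39.75′ S, 95° 0.14′ E

Latitude is negative → S; |value| = 10.662500
φ: minutes = (10.662500 − 10) × 60 = 39.7500
Longitude: 95° + 0.002324 × 60 = 95° 0.1394′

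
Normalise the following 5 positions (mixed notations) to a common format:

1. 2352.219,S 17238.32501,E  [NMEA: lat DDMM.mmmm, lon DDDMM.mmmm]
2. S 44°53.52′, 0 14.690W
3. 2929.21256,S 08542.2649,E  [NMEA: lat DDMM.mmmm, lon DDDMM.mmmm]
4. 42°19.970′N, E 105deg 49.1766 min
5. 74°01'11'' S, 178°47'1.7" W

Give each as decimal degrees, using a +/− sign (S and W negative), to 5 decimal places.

Point 1:
  Lat: degrees = first 2 digits = 23, minutes = 52.219; 23 + 52.219/60 = 23.870317
  S ⇒ negate
  Lon: split at 3 digits → 172° and 38.32501′; 172 + 38.32501/60 = 172.638750
  E ⇒ keep positive
Point 2:
  φ: 53.52′ = 0.892000°; total 44.892000
  S → negative
  Lon: 14.69′ = 0.244833°; total 0.244833
  W ⇒ negate
Point 3:
  Lat: split at 2 digits → 29° and 29.21256′; 29 + 29.21256/60 = 29.486876
  S → negative
  λ: degrees = first 3 digits = 85, minutes = 42.2649; 85 + 42.2649/60 = 85.704415
  E → positive
Point 4:
  φ: 42 + 19.97/60 = 42.332833
  N ⇒ keep positive
  Lon: 105 + 49.1766/60 = 105.819610
  E ⇒ keep positive
Point 5:
  φ: 74° + 1/60 + 11/3600 = 74 + 0.016667 + 0.003056 = 74.019722
  S ⇒ negate
  Longitude: 178 + 47/60 + 1.7/3600 = 178.783806
  hemisphere W, so the sign is −

1. -23.87032, 172.63875
2. -44.89200, -0.24483
3. -29.48688, 85.70442
4. 42.33283, 105.81961
5. -74.01972, -178.78381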